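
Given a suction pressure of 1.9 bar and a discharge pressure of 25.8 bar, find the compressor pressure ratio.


PR = P_high / P_low
PR = 25.8 / 1.9
PR = 13.579

13.579


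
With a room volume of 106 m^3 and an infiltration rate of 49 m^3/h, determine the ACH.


ACH = flow / volume
ACH = 49 / 106
ACH = 0.462

0.462


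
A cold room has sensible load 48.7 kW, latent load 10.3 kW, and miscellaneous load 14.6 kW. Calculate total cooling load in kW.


Q_total = Q_s + Q_l + Q_misc
Q_total = 48.7 + 10.3 + 14.6
Q_total = 73.6 kW

73.6


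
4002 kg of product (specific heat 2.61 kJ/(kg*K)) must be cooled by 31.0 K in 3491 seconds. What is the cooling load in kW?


Q = m * cp * dT / t
Q = 4002 * 2.61 * 31.0 / 3491
Q = 92.753 kW

92.753


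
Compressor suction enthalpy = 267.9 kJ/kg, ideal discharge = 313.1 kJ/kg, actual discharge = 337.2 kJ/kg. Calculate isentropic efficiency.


dh_ideal = 313.1 - 267.9 = 45.2 kJ/kg
dh_actual = 337.2 - 267.9 = 69.3 kJ/kg
eta_s = dh_ideal / dh_actual = 45.2 / 69.3
eta_s = 0.6522

0.6522


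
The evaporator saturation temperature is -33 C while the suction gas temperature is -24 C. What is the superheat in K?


Superheat = T_suction - T_evap
Superheat = -24 - (-33)
Superheat = 9 K

9


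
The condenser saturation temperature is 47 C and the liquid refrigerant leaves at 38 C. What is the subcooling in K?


Subcooling = T_cond - T_liquid
Subcooling = 47 - 38
Subcooling = 9 K

9


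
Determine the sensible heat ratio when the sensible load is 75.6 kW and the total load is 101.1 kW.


SHR = Q_sensible / Q_total
SHR = 75.6 / 101.1
SHR = 0.748

0.748


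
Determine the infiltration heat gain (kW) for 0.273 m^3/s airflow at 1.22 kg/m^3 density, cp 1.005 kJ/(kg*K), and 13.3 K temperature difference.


Q = V_dot * rho * cp * dT
Q = 0.273 * 1.22 * 1.005 * 13.3
Q = 4.452 kW

4.452


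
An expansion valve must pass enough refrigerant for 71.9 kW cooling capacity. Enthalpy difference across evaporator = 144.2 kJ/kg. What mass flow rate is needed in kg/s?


m_dot = Q / dh
m_dot = 71.9 / 144.2
m_dot = 0.4986 kg/s

0.4986


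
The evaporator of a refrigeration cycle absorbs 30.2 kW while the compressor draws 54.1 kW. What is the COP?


COP = Q_evap / W
COP = 30.2 / 54.1
COP = 0.558

0.558


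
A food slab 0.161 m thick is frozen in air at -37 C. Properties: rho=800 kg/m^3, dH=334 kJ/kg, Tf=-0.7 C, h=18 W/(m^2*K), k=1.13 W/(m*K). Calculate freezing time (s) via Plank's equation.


dT = -0.7 - (-37) = 36.3 K
term1 = a/(2h) = 0.161/(2*18) = 0.004472222222
term2 = a^2/(8k) = 0.161^2/(8*1.13) = 0.002867367257
t = rho*dH*1000/dT * (term1 + term2)
t = 800*334*1000/36.3 * (0.004472222222 + 0.002867367257)
t = 54026 s

54026


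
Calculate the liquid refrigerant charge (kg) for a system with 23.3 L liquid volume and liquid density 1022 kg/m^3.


Charge = V * rho / 1000
Charge = 23.3 * 1022 / 1000
Charge = 23.81 kg

23.81


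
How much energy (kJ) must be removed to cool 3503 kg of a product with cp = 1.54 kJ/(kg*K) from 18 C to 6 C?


dT = 18 - (6) = 12 K
Q = m * cp * dT = 3503 * 1.54 * 12
Q = 64735 kJ

64735


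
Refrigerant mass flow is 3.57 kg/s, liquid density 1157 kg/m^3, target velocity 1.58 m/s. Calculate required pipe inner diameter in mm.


A = m_dot / (rho * v) = 3.57 / (1157 * 1.58) = 0.001952889949 m^2
d = sqrt(4*A/pi) * 1000
d = 49.9 mm

49.9


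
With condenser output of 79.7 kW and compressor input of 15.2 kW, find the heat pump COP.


COP_hp = Q_cond / W
COP_hp = 79.7 / 15.2
COP_hp = 5.243

5.243


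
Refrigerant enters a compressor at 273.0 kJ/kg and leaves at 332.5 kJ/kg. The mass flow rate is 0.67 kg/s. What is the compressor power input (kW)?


dh = 332.5 - 273.0 = 59.5 kJ/kg
W = m_dot * dh = 0.67 * 59.5 = 39.87 kW

39.87


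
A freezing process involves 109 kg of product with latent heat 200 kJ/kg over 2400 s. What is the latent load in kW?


Q_lat = m * h_fg / t
Q_lat = 109 * 200 / 2400
Q_lat = 9.08 kW

9.08


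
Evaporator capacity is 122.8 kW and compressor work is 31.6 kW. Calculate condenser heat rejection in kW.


Q_cond = Q_evap + W
Q_cond = 122.8 + 31.6
Q_cond = 154.4 kW

154.4


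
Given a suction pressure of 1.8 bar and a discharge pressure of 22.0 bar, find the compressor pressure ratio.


PR = P_high / P_low
PR = 22.0 / 1.8
PR = 12.222

12.222


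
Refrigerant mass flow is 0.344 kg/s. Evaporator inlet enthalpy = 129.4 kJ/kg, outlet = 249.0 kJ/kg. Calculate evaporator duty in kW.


dh = 249.0 - 129.4 = 119.6 kJ/kg
Q_evap = m_dot * dh = 0.344 * 119.6
Q_evap = 41.14 kW

41.14


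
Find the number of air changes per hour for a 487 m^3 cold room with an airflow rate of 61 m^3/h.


ACH = flow / volume
ACH = 61 / 487
ACH = 0.125

0.125


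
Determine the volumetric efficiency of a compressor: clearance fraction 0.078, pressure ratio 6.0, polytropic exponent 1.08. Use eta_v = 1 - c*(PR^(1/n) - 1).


PR^(1/n) = 6.0^(1/1.08) = 5.25424618
eta_v = 1 - 0.078 * (5.25424618 - 1)
eta_v = 0.6682

0.6682


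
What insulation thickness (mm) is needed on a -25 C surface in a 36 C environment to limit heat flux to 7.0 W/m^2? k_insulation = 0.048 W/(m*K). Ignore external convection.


dT = 36 - (-25) = 61 K
thickness = k * dT / q_max * 1000
thickness = 0.048 * 61 / 7.0 * 1000
thickness = 418.3 mm

418.3


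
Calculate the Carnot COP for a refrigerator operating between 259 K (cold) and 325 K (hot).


dT = 325 - 259 = 66 K
COP_carnot = T_cold / dT = 259 / 66
COP_carnot = 3.924

3.924


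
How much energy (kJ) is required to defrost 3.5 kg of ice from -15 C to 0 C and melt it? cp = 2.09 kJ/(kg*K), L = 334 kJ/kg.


Sensible heat = cp * dT = 2.09 * 15 = 31.35 kJ/kg
Total per kg = 31.35 + 334 = 365.35 kJ/kg
Q = m * total = 3.5 * 365.35
Q = 1278.7 kJ

1278.7


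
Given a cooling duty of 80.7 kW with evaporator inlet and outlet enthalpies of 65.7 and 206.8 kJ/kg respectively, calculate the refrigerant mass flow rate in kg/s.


dh = 206.8 - 65.7 = 141.1 kJ/kg
m_dot = Q / dh = 80.7 / 141.1 = 0.5719 kg/s

0.5719


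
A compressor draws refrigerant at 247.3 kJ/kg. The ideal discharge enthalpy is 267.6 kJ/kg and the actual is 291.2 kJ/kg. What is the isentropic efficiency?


dh_ideal = 267.6 - 247.3 = 20.3 kJ/kg
dh_actual = 291.2 - 247.3 = 43.9 kJ/kg
eta_s = dh_ideal / dh_actual = 20.3 / 43.9
eta_s = 0.4624

0.4624


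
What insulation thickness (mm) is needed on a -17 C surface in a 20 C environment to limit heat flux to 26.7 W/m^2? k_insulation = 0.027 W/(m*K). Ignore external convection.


dT = 20 - (-17) = 37 K
thickness = k * dT / q_max * 1000
thickness = 0.027 * 37 / 26.7 * 1000
thickness = 37.4 mm

37.4


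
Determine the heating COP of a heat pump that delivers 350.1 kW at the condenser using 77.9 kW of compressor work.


COP_hp = Q_cond / W
COP_hp = 350.1 / 77.9
COP_hp = 4.494

4.494


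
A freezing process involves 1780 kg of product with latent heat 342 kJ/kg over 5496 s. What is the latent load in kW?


Q_lat = m * h_fg / t
Q_lat = 1780 * 342 / 5496
Q_lat = 110.76 kW

110.76


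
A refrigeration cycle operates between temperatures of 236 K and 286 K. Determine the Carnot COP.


dT = 286 - 236 = 50 K
COP_carnot = T_cold / dT = 236 / 50
COP_carnot = 4.72

4.72


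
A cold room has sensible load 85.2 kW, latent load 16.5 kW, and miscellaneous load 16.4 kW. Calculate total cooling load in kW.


Q_total = Q_s + Q_l + Q_misc
Q_total = 85.2 + 16.5 + 16.4
Q_total = 118.1 kW

118.1


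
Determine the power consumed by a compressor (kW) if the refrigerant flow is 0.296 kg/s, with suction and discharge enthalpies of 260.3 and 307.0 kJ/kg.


dh = 307.0 - 260.3 = 46.7 kJ/kg
W = m_dot * dh = 0.296 * 46.7 = 13.82 kW

13.82


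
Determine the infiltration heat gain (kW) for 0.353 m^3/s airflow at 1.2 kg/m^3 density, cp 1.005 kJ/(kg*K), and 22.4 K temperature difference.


Q = V_dot * rho * cp * dT
Q = 0.353 * 1.2 * 1.005 * 22.4
Q = 9.536 kW

9.536


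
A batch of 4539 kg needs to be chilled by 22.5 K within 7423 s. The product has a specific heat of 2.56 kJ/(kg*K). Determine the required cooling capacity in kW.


Q = m * cp * dT / t
Q = 4539 * 2.56 * 22.5 / 7423
Q = 35.221 kW

35.221


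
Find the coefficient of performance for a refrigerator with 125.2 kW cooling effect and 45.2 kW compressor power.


COP = Q_evap / W
COP = 125.2 / 45.2
COP = 2.77

2.77


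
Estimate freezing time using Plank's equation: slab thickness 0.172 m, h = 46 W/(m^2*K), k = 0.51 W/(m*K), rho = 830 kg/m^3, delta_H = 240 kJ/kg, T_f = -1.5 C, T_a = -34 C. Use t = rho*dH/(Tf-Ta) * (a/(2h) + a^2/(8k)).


dT = -1.5 - (-34) = 32.5 K
term1 = a/(2h) = 0.172/(2*46) = 0.001869565217
term2 = a^2/(8k) = 0.172^2/(8*0.51) = 0.007250980392
t = rho*dH*1000/dT * (term1 + term2)
t = 830*240*1000/32.5 * (0.001869565217 + 0.007250980392)
t = 55902 s

55902


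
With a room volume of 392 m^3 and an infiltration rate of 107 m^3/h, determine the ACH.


ACH = flow / volume
ACH = 107 / 392
ACH = 0.273

0.273


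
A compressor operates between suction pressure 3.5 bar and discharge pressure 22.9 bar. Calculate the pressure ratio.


PR = P_high / P_low
PR = 22.9 / 3.5
PR = 6.543

6.543


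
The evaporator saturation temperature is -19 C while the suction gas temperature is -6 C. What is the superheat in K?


Superheat = T_suction - T_evap
Superheat = -6 - (-19)
Superheat = 13 K

13


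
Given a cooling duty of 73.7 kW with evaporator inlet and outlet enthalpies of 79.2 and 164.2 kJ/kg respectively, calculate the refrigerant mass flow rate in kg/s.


dh = 164.2 - 79.2 = 85.0 kJ/kg
m_dot = Q / dh = 73.7 / 85.0 = 0.8671 kg/s

0.8671


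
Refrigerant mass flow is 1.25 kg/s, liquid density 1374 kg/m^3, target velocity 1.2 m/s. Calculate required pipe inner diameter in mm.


A = m_dot / (rho * v) = 1.25 / (1374 * 1.2) = 0.0007581271228 m^2
d = sqrt(4*A/pi) * 1000
d = 31.1 mm

31.1


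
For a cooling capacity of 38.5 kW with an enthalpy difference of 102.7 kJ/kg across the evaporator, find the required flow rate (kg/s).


m_dot = Q / dh
m_dot = 38.5 / 102.7
m_dot = 0.3749 kg/s

0.3749


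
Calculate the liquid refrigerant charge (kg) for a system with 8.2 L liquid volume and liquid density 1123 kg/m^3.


Charge = V * rho / 1000
Charge = 8.2 * 1123 / 1000
Charge = 9.21 kg

9.21


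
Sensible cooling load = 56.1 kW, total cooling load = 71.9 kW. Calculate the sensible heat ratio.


SHR = Q_sensible / Q_total
SHR = 56.1 / 71.9
SHR = 0.78

0.78


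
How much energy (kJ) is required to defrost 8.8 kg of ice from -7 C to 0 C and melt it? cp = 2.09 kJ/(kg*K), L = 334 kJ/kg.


Sensible heat = cp * dT = 2.09 * 7 = 14.63 kJ/kg
Total per kg = 14.63 + 334 = 348.63 kJ/kg
Q = m * total = 8.8 * 348.63
Q = 3067.9 kJ

3067.9


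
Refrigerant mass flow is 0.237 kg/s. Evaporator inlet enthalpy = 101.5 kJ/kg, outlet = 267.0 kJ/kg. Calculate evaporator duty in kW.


dh = 267.0 - 101.5 = 165.5 kJ/kg
Q_evap = m_dot * dh = 0.237 * 165.5
Q_evap = 39.22 kW

39.22


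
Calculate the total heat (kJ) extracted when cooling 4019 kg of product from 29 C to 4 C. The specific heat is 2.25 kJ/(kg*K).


dT = 29 - (4) = 25 K
Q = m * cp * dT = 4019 * 2.25 * 25
Q = 226069 kJ

226069


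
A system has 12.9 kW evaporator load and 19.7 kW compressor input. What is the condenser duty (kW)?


Q_cond = Q_evap + W
Q_cond = 12.9 + 19.7
Q_cond = 32.6 kW

32.6


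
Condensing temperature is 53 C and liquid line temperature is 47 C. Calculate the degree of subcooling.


Subcooling = T_cond - T_liquid
Subcooling = 53 - 47
Subcooling = 6 K

6


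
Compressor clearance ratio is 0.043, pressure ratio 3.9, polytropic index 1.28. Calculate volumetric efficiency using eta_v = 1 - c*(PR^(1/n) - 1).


PR^(1/n) = 3.9^(1/1.28) = 2.8958044
eta_v = 1 - 0.043 * (2.8958044 - 1)
eta_v = 0.9185

0.9185


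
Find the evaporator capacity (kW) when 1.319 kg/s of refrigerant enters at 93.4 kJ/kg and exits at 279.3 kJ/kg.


dh = 279.3 - 93.4 = 185.9 kJ/kg
Q_evap = m_dot * dh = 1.319 * 185.9
Q_evap = 245.2 kW

245.2


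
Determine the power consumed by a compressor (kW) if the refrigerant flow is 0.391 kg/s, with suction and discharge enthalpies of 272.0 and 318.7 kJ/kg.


dh = 318.7 - 272.0 = 46.7 kJ/kg
W = m_dot * dh = 0.391 * 46.7 = 18.26 kW

18.26


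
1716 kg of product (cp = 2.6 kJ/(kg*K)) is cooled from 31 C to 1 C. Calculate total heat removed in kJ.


dT = 31 - (1) = 30 K
Q = m * cp * dT = 1716 * 2.6 * 30
Q = 133848 kJ

133848


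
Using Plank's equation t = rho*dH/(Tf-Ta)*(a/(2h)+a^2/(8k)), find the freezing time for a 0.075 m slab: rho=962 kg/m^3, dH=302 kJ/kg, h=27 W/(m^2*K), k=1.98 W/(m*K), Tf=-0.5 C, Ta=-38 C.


dT = -0.5 - (-38) = 37.5 K
term1 = a/(2h) = 0.075/(2*27) = 0.001388888889
term2 = a^2/(8k) = 0.075^2/(8*1.98) = 0.0003551136364
t = rho*dH*1000/dT * (term1 + term2)
t = 962*302*1000/37.5 * (0.001388888889 + 0.0003551136364)
t = 13511 s

13511


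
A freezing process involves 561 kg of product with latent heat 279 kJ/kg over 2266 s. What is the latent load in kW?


Q_lat = m * h_fg / t
Q_lat = 561 * 279 / 2266
Q_lat = 69.07 kW

69.07


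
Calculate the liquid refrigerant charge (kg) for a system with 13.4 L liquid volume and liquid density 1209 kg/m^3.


Charge = V * rho / 1000
Charge = 13.4 * 1209 / 1000
Charge = 16.2 kg

16.2


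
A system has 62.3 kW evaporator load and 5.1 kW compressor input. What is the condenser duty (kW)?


Q_cond = Q_evap + W
Q_cond = 62.3 + 5.1
Q_cond = 67.4 kW

67.4


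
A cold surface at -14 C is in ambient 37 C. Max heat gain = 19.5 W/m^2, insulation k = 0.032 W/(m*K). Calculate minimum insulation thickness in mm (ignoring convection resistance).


dT = 37 - (-14) = 51 K
thickness = k * dT / q_max * 1000
thickness = 0.032 * 51 / 19.5 * 1000
thickness = 83.7 mm

83.7


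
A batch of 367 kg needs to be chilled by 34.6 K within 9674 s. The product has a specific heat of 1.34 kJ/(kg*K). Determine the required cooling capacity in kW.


Q = m * cp * dT / t
Q = 367 * 1.34 * 34.6 / 9674
Q = 1.759 kW

1.759


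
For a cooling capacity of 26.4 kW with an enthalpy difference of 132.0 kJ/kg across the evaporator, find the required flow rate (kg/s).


m_dot = Q / dh
m_dot = 26.4 / 132.0
m_dot = 0.2 kg/s

0.2


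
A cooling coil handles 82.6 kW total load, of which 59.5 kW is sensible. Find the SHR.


SHR = Q_sensible / Q_total
SHR = 59.5 / 82.6
SHR = 0.72

0.72


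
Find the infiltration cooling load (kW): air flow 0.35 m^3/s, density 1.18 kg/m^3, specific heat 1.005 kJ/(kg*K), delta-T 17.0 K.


Q = V_dot * rho * cp * dT
Q = 0.35 * 1.18 * 1.005 * 17.0
Q = 7.056 kW

7.056


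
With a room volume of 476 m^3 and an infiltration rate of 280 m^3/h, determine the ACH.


ACH = flow / volume
ACH = 280 / 476
ACH = 0.588

0.588


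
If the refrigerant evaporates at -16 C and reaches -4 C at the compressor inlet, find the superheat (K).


Superheat = T_suction - T_evap
Superheat = -4 - (-16)
Superheat = 12 K

12


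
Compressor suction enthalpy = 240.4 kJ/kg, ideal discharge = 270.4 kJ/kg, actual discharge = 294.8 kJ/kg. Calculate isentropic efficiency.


dh_ideal = 270.4 - 240.4 = 30.0 kJ/kg
dh_actual = 294.8 - 240.4 = 54.4 kJ/kg
eta_s = dh_ideal / dh_actual = 30.0 / 54.4
eta_s = 0.5515

0.5515


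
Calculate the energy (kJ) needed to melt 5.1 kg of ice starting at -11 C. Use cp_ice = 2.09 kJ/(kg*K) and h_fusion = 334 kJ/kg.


Sensible heat = cp * dT = 2.09 * 11 = 22.99 kJ/kg
Total per kg = 22.99 + 334 = 356.99 kJ/kg
Q = m * total = 5.1 * 356.99
Q = 1820.6 kJ

1820.6


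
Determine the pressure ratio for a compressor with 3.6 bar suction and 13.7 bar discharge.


PR = P_high / P_low
PR = 13.7 / 3.6
PR = 3.806

3.806


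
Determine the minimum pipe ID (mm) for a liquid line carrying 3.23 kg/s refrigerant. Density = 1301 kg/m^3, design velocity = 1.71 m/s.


A = m_dot / (rho * v) = 3.23 / (1301 * 1.71) = 0.001451874626 m^2
d = sqrt(4*A/pi) * 1000
d = 43.0 mm

43.0


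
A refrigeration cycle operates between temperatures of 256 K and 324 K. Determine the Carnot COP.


dT = 324 - 256 = 68 K
COP_carnot = T_cold / dT = 256 / 68
COP_carnot = 3.765

3.765


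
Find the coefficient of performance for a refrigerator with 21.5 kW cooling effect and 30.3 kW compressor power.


COP = Q_evap / W
COP = 21.5 / 30.3
COP = 0.71

0.71


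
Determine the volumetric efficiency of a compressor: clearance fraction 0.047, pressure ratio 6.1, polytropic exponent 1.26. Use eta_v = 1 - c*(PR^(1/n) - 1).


PR^(1/n) = 6.1^(1/1.26) = 4.20027424
eta_v = 1 - 0.047 * (4.20027424 - 1)
eta_v = 0.8496

0.8496


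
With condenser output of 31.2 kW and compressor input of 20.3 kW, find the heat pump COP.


COP_hp = Q_cond / W
COP_hp = 31.2 / 20.3
COP_hp = 1.537

1.537


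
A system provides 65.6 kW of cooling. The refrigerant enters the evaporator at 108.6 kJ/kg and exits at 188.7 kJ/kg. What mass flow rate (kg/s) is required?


dh = 188.7 - 108.6 = 80.1 kJ/kg
m_dot = Q / dh = 65.6 / 80.1 = 0.819 kg/s

0.819


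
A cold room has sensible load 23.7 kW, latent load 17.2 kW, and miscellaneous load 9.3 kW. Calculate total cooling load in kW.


Q_total = Q_s + Q_l + Q_misc
Q_total = 23.7 + 17.2 + 9.3
Q_total = 50.2 kW

50.2


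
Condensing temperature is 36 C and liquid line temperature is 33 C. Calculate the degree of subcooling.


Subcooling = T_cond - T_liquid
Subcooling = 36 - 33
Subcooling = 3 K

3


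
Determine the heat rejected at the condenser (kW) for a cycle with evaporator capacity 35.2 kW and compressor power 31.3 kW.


Q_cond = Q_evap + W
Q_cond = 35.2 + 31.3
Q_cond = 66.5 kW

66.5


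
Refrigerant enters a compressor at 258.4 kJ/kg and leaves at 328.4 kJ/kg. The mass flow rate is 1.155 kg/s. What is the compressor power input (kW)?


dh = 328.4 - 258.4 = 70.0 kJ/kg
W = m_dot * dh = 1.155 * 70.0 = 80.85 kW

80.85


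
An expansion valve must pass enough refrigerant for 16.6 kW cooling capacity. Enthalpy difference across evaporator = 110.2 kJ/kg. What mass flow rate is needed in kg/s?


m_dot = Q / dh
m_dot = 16.6 / 110.2
m_dot = 0.1506 kg/s

0.1506


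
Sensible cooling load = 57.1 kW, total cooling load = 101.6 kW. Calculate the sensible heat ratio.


SHR = Q_sensible / Q_total
SHR = 57.1 / 101.6
SHR = 0.562

0.562


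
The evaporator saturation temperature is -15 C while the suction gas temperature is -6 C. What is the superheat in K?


Superheat = T_suction - T_evap
Superheat = -6 - (-15)
Superheat = 9 K

9


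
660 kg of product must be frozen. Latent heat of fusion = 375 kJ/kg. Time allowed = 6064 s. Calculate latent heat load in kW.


Q_lat = m * h_fg / t
Q_lat = 660 * 375 / 6064
Q_lat = 40.81 kW

40.81


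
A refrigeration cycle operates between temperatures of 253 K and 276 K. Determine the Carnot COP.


dT = 276 - 253 = 23 K
COP_carnot = T_cold / dT = 253 / 23
COP_carnot = 11.0

11.0


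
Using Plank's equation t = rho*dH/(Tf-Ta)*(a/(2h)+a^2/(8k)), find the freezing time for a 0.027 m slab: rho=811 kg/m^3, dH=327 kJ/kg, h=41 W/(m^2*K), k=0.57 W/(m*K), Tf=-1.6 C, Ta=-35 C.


dT = -1.6 - (-35) = 33.4 K
term1 = a/(2h) = 0.027/(2*41) = 0.0003292682927
term2 = a^2/(8k) = 0.027^2/(8*0.57) = 0.0001598684211
t = rho*dH*1000/dT * (term1 + term2)
t = 811*327*1000/33.4 * (0.0003292682927 + 0.0001598684211)
t = 3884 s

3884


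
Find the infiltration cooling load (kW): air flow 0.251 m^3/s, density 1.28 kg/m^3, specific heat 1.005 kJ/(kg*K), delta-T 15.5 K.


Q = V_dot * rho * cp * dT
Q = 0.251 * 1.28 * 1.005 * 15.5
Q = 5.005 kW

5.005


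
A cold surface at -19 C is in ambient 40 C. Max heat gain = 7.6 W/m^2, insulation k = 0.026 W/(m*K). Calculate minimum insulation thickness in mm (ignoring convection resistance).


dT = 40 - (-19) = 59 K
thickness = k * dT / q_max * 1000
thickness = 0.026 * 59 / 7.6 * 1000
thickness = 201.8 mm

201.8


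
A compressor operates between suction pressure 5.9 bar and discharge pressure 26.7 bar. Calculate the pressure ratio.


PR = P_high / P_low
PR = 26.7 / 5.9
PR = 4.525

4.525


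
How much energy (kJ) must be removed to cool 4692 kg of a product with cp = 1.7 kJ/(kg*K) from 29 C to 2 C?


dT = 29 - (2) = 27 K
Q = m * cp * dT = 4692 * 1.7 * 27
Q = 215363 kJ

215363


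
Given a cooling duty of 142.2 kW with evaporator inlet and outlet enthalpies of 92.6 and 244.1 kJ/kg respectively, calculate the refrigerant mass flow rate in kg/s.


dh = 244.1 - 92.6 = 151.5 kJ/kg
m_dot = Q / dh = 142.2 / 151.5 = 0.9386 kg/s

0.9386


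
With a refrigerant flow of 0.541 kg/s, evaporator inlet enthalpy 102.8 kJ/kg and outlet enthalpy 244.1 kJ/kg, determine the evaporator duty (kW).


dh = 244.1 - 102.8 = 141.3 kJ/kg
Q_evap = m_dot * dh = 0.541 * 141.3
Q_evap = 76.44 kW

76.44


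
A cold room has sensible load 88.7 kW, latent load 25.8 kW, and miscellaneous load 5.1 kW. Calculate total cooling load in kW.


Q_total = Q_s + Q_l + Q_misc
Q_total = 88.7 + 25.8 + 5.1
Q_total = 119.6 kW

119.6


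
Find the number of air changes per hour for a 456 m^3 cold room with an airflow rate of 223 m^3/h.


ACH = flow / volume
ACH = 223 / 456
ACH = 0.489

0.489


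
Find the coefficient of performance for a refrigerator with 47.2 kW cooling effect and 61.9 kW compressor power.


COP = Q_evap / W
COP = 47.2 / 61.9
COP = 0.763

0.763


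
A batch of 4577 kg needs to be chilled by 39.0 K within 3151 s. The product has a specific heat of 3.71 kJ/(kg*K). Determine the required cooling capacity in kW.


Q = m * cp * dT / t
Q = 4577 * 3.71 * 39.0 / 3151
Q = 210.17 kW

210.17


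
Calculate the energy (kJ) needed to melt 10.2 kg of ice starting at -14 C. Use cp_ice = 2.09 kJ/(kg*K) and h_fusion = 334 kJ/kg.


Sensible heat = cp * dT = 2.09 * 14 = 29.26 kJ/kg
Total per kg = 29.26 + 334 = 363.26 kJ/kg
Q = m * total = 10.2 * 363.26
Q = 3705.3 kJ

3705.3


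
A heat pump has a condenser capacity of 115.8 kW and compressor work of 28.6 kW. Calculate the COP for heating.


COP_hp = Q_cond / W
COP_hp = 115.8 / 28.6
COP_hp = 4.049

4.049


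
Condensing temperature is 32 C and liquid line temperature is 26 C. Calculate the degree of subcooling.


Subcooling = T_cond - T_liquid
Subcooling = 32 - 26
Subcooling = 6 K

6


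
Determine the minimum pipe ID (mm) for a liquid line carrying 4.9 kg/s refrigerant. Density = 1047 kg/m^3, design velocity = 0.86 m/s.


A = m_dot / (rho * v) = 4.9 / (1047 * 0.86) = 0.005441904889 m^2
d = sqrt(4*A/pi) * 1000
d = 83.2 mm

83.2


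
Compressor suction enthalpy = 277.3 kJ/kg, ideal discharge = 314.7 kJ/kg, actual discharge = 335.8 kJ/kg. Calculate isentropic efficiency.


dh_ideal = 314.7 - 277.3 = 37.4 kJ/kg
dh_actual = 335.8 - 277.3 = 58.5 kJ/kg
eta_s = dh_ideal / dh_actual = 37.4 / 58.5
eta_s = 0.6393

0.6393


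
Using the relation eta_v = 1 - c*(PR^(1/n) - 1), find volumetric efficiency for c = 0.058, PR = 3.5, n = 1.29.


PR^(1/n) = 3.5^(1/1.29) = 2.64093781
eta_v = 1 - 0.058 * (2.64093781 - 1)
eta_v = 0.9048

0.9048


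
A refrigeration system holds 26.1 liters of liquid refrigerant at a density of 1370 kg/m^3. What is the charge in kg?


Charge = V * rho / 1000
Charge = 26.1 * 1370 / 1000
Charge = 35.76 kg

35.76


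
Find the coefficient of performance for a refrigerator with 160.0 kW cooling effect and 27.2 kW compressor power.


COP = Q_evap / W
COP = 160.0 / 27.2
COP = 5.882

5.882


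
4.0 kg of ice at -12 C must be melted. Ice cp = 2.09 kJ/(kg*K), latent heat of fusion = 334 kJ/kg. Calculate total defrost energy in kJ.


Sensible heat = cp * dT = 2.09 * 12 = 25.08 kJ/kg
Total per kg = 25.08 + 334 = 359.08 kJ/kg
Q = m * total = 4.0 * 359.08
Q = 1436.3 kJ

1436.3


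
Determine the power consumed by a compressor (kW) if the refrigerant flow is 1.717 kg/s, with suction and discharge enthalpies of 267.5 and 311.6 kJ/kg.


dh = 311.6 - 267.5 = 44.1 kJ/kg
W = m_dot * dh = 1.717 * 44.1 = 75.72 kW

75.72


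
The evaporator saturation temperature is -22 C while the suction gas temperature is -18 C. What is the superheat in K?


Superheat = T_suction - T_evap
Superheat = -18 - (-22)
Superheat = 4 K

4


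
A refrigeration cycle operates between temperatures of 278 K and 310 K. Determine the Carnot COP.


dT = 310 - 278 = 32 K
COP_carnot = T_cold / dT = 278 / 32
COP_carnot = 8.688

8.688


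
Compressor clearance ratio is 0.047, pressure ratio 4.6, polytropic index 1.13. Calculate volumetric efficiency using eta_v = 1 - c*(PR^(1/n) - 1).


PR^(1/n) = 4.6^(1/1.13) = 3.85932502
eta_v = 1 - 0.047 * (3.85932502 - 1)
eta_v = 0.8656

0.8656


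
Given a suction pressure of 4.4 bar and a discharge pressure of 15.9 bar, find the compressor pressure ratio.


PR = P_high / P_low
PR = 15.9 / 4.4
PR = 3.614

3.614


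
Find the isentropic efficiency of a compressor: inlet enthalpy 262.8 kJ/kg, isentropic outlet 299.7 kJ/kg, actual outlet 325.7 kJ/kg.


dh_ideal = 299.7 - 262.8 = 36.9 kJ/kg
dh_actual = 325.7 - 262.8 = 62.9 kJ/kg
eta_s = dh_ideal / dh_actual = 36.9 / 62.9
eta_s = 0.5866

0.5866


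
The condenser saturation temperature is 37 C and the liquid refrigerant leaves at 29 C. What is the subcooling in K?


Subcooling = T_cond - T_liquid
Subcooling = 37 - 29
Subcooling = 8 K

8


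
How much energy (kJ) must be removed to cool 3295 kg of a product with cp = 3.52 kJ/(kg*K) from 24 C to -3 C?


dT = 24 - (-3) = 27 K
Q = m * cp * dT = 3295 * 3.52 * 27
Q = 313157 kJ

313157


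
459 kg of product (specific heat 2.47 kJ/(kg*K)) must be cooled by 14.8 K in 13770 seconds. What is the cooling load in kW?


Q = m * cp * dT / t
Q = 459 * 2.47 * 14.8 / 13770
Q = 1.219 kW

1.219


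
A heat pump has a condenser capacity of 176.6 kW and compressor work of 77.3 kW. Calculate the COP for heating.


COP_hp = Q_cond / W
COP_hp = 176.6 / 77.3
COP_hp = 2.285

2.285


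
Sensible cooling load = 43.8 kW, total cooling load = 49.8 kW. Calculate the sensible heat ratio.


SHR = Q_sensible / Q_total
SHR = 43.8 / 49.8
SHR = 0.88

0.88


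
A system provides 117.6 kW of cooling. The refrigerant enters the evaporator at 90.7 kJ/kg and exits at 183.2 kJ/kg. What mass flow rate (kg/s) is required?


dh = 183.2 - 90.7 = 92.5 kJ/kg
m_dot = Q / dh = 117.6 / 92.5 = 1.2714 kg/s

1.2714


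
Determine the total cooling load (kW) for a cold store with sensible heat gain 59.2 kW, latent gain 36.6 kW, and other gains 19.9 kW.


Q_total = Q_s + Q_l + Q_misc
Q_total = 59.2 + 36.6 + 19.9
Q_total = 115.7 kW

115.7


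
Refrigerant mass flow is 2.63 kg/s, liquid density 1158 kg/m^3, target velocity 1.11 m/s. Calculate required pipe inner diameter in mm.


A = m_dot / (rho * v) = 2.63 / (1158 * 1.11) = 0.002046087538 m^2
d = sqrt(4*A/pi) * 1000
d = 51.0 mm

51.0


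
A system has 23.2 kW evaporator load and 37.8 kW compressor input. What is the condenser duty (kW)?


Q_cond = Q_evap + W
Q_cond = 23.2 + 37.8
Q_cond = 61.0 kW

61.0


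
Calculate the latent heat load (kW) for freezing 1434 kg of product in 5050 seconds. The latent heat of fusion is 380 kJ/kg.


Q_lat = m * h_fg / t
Q_lat = 1434 * 380 / 5050
Q_lat = 107.9 kW

107.9


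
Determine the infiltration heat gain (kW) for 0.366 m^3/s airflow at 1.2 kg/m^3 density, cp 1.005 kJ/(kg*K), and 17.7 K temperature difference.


Q = V_dot * rho * cp * dT
Q = 0.366 * 1.2 * 1.005 * 17.7
Q = 7.813 kW

7.813


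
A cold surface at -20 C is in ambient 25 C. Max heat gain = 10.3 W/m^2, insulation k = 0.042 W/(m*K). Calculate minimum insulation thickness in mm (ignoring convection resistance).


dT = 25 - (-20) = 45 K
thickness = k * dT / q_max * 1000
thickness = 0.042 * 45 / 10.3 * 1000
thickness = 183.5 mm

183.5


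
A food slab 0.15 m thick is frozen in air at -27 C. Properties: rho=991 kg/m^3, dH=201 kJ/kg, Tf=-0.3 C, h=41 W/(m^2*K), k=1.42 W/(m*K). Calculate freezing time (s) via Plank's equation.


dT = -0.3 - (-27) = 26.7 K
term1 = a/(2h) = 0.15/(2*41) = 0.001829268293
term2 = a^2/(8k) = 0.15^2/(8*1.42) = 0.001980633803
t = rho*dH*1000/dT * (term1 + term2)
t = 991*201*1000/26.7 * (0.001829268293 + 0.001980633803)
t = 28423 s

28423


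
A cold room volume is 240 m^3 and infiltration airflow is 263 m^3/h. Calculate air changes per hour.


ACH = flow / volume
ACH = 263 / 240
ACH = 1.096

1.096


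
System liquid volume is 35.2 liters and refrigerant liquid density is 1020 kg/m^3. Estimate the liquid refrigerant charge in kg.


Charge = V * rho / 1000
Charge = 35.2 * 1020 / 1000
Charge = 35.9 kg

35.9


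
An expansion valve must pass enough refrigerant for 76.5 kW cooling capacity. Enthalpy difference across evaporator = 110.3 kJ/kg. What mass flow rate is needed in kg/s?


m_dot = Q / dh
m_dot = 76.5 / 110.3
m_dot = 0.6936 kg/s

0.6936


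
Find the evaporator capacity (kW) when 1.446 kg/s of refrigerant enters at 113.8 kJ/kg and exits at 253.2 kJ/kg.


dh = 253.2 - 113.8 = 139.4 kJ/kg
Q_evap = m_dot * dh = 1.446 * 139.4
Q_evap = 201.57 kW

201.57


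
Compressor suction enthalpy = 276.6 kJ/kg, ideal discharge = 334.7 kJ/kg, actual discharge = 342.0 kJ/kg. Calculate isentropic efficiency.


dh_ideal = 334.7 - 276.6 = 58.1 kJ/kg
dh_actual = 342.0 - 276.6 = 65.4 kJ/kg
eta_s = dh_ideal / dh_actual = 58.1 / 65.4
eta_s = 0.8884

0.8884


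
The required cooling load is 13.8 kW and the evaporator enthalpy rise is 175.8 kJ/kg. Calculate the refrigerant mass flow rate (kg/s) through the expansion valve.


m_dot = Q / dh
m_dot = 13.8 / 175.8
m_dot = 0.0785 kg/s

0.0785


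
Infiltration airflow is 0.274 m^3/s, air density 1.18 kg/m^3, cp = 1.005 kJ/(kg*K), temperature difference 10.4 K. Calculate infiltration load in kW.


Q = V_dot * rho * cp * dT
Q = 0.274 * 1.18 * 1.005 * 10.4
Q = 3.379 kW

3.379


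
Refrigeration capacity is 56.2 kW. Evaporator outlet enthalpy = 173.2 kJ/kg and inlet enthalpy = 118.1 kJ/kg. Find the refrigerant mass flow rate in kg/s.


dh = 173.2 - 118.1 = 55.1 kJ/kg
m_dot = Q / dh = 56.2 / 55.1 = 1.02 kg/s

1.02


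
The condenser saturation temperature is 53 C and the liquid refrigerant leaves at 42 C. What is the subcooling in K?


Subcooling = T_cond - T_liquid
Subcooling = 53 - 42
Subcooling = 11 K

11


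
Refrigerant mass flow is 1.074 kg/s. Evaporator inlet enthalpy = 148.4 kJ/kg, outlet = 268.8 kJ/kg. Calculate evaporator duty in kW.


dh = 268.8 - 148.4 = 120.4 kJ/kg
Q_evap = m_dot * dh = 1.074 * 120.4
Q_evap = 129.31 kW

129.31


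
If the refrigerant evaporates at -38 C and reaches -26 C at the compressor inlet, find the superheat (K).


Superheat = T_suction - T_evap
Superheat = -26 - (-38)
Superheat = 12 K

12


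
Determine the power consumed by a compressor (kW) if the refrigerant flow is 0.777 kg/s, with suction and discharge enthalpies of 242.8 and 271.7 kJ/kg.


dh = 271.7 - 242.8 = 28.9 kJ/kg
W = m_dot * dh = 0.777 * 28.9 = 22.46 kW

22.46


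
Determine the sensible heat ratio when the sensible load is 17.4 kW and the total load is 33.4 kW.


SHR = Q_sensible / Q_total
SHR = 17.4 / 33.4
SHR = 0.521

0.521


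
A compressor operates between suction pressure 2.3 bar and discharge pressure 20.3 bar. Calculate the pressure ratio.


PR = P_high / P_low
PR = 20.3 / 2.3
PR = 8.826

8.826


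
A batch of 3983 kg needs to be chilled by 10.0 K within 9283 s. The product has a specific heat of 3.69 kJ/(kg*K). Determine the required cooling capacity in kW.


Q = m * cp * dT / t
Q = 3983 * 3.69 * 10.0 / 9283
Q = 15.832 kW

15.832


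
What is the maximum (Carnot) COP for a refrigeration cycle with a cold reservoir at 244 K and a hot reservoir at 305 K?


dT = 305 - 244 = 61 K
COP_carnot = T_cold / dT = 244 / 61
COP_carnot = 4.0

4.0


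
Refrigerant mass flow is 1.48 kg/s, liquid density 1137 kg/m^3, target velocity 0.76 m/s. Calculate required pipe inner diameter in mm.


A = m_dot / (rho * v) = 1.48 / (1137 * 0.76) = 0.001712725084 m^2
d = sqrt(4*A/pi) * 1000
d = 46.7 mm

46.7


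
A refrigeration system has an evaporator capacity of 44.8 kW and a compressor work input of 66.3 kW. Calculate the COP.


COP = Q_evap / W
COP = 44.8 / 66.3
COP = 0.676

0.676


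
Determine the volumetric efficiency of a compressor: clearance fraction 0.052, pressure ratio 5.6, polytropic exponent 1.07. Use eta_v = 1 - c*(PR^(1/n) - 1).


PR^(1/n) = 5.6^(1/1.07) = 5.00312262
eta_v = 1 - 0.052 * (5.00312262 - 1)
eta_v = 0.7918

0.7918


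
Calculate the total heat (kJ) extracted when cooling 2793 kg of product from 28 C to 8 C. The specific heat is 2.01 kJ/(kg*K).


dT = 28 - (8) = 20 K
Q = m * cp * dT = 2793 * 2.01 * 20
Q = 112279 kJ

112279


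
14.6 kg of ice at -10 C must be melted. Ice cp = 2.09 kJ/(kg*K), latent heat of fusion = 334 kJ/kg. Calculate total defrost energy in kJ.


Sensible heat = cp * dT = 2.09 * 10 = 20.9 kJ/kg
Total per kg = 20.9 + 334 = 354.9 kJ/kg
Q = m * total = 14.6 * 354.9
Q = 5181.5 kJ

5181.5


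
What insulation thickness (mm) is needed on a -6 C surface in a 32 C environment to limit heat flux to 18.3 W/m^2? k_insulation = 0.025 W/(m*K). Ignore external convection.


dT = 32 - (-6) = 38 K
thickness = k * dT / q_max * 1000
thickness = 0.025 * 38 / 18.3 * 1000
thickness = 51.9 mm

51.9


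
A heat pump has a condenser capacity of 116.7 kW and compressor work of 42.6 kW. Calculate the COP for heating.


COP_hp = Q_cond / W
COP_hp = 116.7 / 42.6
COP_hp = 2.739

2.739


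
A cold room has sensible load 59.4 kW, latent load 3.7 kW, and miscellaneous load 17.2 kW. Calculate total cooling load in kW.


Q_total = Q_s + Q_l + Q_misc
Q_total = 59.4 + 3.7 + 17.2
Q_total = 80.3 kW

80.3


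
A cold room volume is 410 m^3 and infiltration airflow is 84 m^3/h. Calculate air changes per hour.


ACH = flow / volume
ACH = 84 / 410
ACH = 0.205

0.205


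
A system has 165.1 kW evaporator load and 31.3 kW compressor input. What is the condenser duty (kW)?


Q_cond = Q_evap + W
Q_cond = 165.1 + 31.3
Q_cond = 196.4 kW

196.4


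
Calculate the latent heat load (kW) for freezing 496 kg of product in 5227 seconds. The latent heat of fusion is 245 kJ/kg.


Q_lat = m * h_fg / t
Q_lat = 496 * 245 / 5227
Q_lat = 23.25 kW

23.25


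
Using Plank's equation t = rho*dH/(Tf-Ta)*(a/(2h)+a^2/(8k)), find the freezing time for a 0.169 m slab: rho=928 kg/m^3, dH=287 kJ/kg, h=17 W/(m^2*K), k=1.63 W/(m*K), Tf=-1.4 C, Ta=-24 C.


dT = -1.4 - (-24) = 22.6 K
term1 = a/(2h) = 0.169/(2*17) = 0.004970588235
term2 = a^2/(8k) = 0.169^2/(8*1.63) = 0.002190260736
t = rho*dH*1000/dT * (term1 + term2)
t = 928*287*1000/22.6 * (0.004970588235 + 0.002190260736)
t = 84389 s

84389


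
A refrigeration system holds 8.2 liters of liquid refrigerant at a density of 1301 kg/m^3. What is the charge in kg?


Charge = V * rho / 1000
Charge = 8.2 * 1301 / 1000
Charge = 10.67 kg

10.67


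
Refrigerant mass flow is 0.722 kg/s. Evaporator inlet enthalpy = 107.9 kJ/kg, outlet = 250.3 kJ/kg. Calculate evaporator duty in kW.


dh = 250.3 - 107.9 = 142.4 kJ/kg
Q_evap = m_dot * dh = 0.722 * 142.4
Q_evap = 102.81 kW

102.81


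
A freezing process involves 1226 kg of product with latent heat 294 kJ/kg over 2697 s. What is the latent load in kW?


Q_lat = m * h_fg / t
Q_lat = 1226 * 294 / 2697
Q_lat = 133.65 kW

133.65


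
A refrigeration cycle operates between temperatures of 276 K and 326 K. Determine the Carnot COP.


dT = 326 - 276 = 50 K
COP_carnot = T_cold / dT = 276 / 50
COP_carnot = 5.52

5.52


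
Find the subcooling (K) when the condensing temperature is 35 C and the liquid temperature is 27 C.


Subcooling = T_cond - T_liquid
Subcooling = 35 - 27
Subcooling = 8 K

8


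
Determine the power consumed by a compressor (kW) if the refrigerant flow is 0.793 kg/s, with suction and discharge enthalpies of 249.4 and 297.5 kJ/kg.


dh = 297.5 - 249.4 = 48.1 kJ/kg
W = m_dot * dh = 0.793 * 48.1 = 38.14 kW

38.14


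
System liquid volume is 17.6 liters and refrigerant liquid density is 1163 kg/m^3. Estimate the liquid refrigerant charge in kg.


Charge = V * rho / 1000
Charge = 17.6 * 1163 / 1000
Charge = 20.47 kg

20.47


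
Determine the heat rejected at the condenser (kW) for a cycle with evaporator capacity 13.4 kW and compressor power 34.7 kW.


Q_cond = Q_evap + W
Q_cond = 13.4 + 34.7
Q_cond = 48.1 kW

48.1


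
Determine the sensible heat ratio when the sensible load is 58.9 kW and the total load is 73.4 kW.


SHR = Q_sensible / Q_total
SHR = 58.9 / 73.4
SHR = 0.802

0.802


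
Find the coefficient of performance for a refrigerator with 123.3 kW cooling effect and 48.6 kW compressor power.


COP = Q_evap / W
COP = 123.3 / 48.6
COP = 2.537

2.537


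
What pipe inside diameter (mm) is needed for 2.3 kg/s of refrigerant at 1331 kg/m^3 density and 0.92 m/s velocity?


A = m_dot / (rho * v) = 2.3 / (1331 * 0.92) = 0.001878287002 m^2
d = sqrt(4*A/pi) * 1000
d = 48.9 mm

48.9


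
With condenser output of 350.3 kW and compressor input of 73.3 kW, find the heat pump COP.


COP_hp = Q_cond / W
COP_hp = 350.3 / 73.3
COP_hp = 4.779

4.779


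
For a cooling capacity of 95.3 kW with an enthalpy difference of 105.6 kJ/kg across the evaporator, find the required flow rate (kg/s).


m_dot = Q / dh
m_dot = 95.3 / 105.6
m_dot = 0.9025 kg/s

0.9025


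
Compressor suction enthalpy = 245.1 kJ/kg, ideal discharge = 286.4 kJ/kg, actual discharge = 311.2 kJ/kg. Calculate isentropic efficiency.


dh_ideal = 286.4 - 245.1 = 41.3 kJ/kg
dh_actual = 311.2 - 245.1 = 66.1 kJ/kg
eta_s = dh_ideal / dh_actual = 41.3 / 66.1
eta_s = 0.6248

0.6248


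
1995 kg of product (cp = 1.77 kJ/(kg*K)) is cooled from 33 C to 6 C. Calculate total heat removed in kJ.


dT = 33 - (6) = 27 K
Q = m * cp * dT = 1995 * 1.77 * 27
Q = 95341 kJ

95341


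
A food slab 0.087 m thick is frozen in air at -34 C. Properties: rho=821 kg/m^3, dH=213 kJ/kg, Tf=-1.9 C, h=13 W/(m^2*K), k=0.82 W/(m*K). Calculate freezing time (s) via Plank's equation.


dT = -1.9 - (-34) = 32.1 K
term1 = a/(2h) = 0.087/(2*13) = 0.003346153846
term2 = a^2/(8k) = 0.087^2/(8*0.82) = 0.001153810976
t = rho*dH*1000/dT * (term1 + term2)
t = 821*213*1000/32.1 * (0.003346153846 + 0.001153810976)
t = 24515 s

24515


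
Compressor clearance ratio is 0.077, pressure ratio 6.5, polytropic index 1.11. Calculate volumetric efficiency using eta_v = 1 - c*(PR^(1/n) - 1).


PR^(1/n) = 6.5^(1/1.11) = 5.39951032
eta_v = 1 - 0.077 * (5.39951032 - 1)
eta_v = 0.6612

0.6612


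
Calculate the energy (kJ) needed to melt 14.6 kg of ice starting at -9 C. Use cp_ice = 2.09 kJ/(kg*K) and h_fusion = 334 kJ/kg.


Sensible heat = cp * dT = 2.09 * 9 = 18.81 kJ/kg
Total per kg = 18.81 + 334 = 352.81 kJ/kg
Q = m * total = 14.6 * 352.81
Q = 5151.0 kJ

5151.0


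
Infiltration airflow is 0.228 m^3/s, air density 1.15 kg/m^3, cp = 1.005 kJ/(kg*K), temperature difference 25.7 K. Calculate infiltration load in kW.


Q = V_dot * rho * cp * dT
Q = 0.228 * 1.15 * 1.005 * 25.7
Q = 6.772 kW

6.772


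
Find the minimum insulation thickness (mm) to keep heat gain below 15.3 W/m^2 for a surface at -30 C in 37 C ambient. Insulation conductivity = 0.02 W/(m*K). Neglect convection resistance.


dT = 37 - (-30) = 67 K
thickness = k * dT / q_max * 1000
thickness = 0.02 * 67 / 15.3 * 1000
thickness = 87.6 mm

87.6


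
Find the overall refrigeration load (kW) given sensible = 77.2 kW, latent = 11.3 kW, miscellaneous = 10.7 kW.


Q_total = Q_s + Q_l + Q_misc
Q_total = 77.2 + 11.3 + 10.7
Q_total = 99.2 kW

99.2


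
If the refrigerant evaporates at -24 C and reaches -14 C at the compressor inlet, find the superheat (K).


Superheat = T_suction - T_evap
Superheat = -14 - (-24)
Superheat = 10 K

10
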